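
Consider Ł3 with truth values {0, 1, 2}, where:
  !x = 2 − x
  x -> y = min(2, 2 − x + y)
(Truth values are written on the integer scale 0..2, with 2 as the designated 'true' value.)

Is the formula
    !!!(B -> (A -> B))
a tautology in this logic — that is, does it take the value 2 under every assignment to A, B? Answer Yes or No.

No

Counterexample: take A = 0, B = 0.
A -> B = 0 -> 0 = 2
B -> (A -> B) = 0 -> 2 = 2
!(B -> (A -> B)) = !2 = 0
!!(B -> (A -> B)) = !0 = 2
!!!(B -> (A -> B)) = !2 = 0
This gives 0 ≠ 2.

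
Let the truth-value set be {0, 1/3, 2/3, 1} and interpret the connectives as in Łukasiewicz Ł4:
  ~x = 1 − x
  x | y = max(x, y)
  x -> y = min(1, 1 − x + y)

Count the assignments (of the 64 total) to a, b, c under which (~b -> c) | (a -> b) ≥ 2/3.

value 1: 50 assignments (counts)
value 2/3: 9 assignments (counts)
value 1/3: 4 assignments
value 0: 1 assignment
So 59 of the 64 assignments meet the threshold.

59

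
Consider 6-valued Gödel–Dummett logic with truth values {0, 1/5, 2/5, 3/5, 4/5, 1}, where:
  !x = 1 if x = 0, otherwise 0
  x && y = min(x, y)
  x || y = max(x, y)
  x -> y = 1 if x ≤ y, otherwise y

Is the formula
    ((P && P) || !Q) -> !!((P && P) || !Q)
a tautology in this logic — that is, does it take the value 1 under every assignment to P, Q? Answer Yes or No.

Yes

At P = 2/5, Q = 2/5, for instance:
P && P = 2/5 && 2/5 = 2/5
!Q = !2/5 = 0
(P && P) || !Q = 2/5 || 0 = 2/5
!((P && P) || !Q) = !2/5 = 0
!!((P && P) || !Q) = !0 = 1
((P && P) || !Q) -> !!((P && P) || !Q) = 2/5 -> 1 = 1
and checking the remaining 35 assignments likewise gives ≥ 1 in every case.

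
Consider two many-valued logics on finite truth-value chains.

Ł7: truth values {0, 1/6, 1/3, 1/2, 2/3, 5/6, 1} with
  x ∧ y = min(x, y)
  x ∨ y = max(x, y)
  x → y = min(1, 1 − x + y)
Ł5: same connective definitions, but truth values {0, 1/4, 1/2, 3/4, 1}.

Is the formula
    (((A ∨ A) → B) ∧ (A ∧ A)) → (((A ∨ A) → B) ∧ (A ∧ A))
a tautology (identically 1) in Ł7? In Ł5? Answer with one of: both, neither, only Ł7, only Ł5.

In Ł7: every assignment gives 1 — tautology.
In Ł5: every assignment gives 1 — tautology.

both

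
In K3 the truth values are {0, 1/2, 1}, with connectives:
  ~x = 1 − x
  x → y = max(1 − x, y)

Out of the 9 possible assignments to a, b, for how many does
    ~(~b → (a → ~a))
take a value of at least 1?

1

a = 0, b = 0 ↦ 0  <
a = 0, b = 1/2 ↦ 0  <
a = 0, b = 1 ↦ 0  <
a = 1/2, b = 0 ↦ 1/2  <
a = 1/2, b = 1/2 ↦ 1/2  <
a = 1/2, b = 1 ↦ 0  <
a = 1, b = 0 ↦ 1  ≥
a = 1, b = 1/2 ↦ 1/2  <
a = 1, b = 1 ↦ 0  <
So 1 of the 9 assignments meets the threshold.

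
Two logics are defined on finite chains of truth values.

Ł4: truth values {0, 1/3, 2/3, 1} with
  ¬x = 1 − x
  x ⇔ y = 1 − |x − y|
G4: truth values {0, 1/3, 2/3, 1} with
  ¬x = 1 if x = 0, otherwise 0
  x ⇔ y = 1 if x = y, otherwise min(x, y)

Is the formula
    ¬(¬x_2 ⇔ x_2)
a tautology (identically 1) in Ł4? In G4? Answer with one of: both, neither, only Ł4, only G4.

only G4

In Ł4: at x_2 = 1/3 the value is 1/3 — not a tautology.
In G4: every assignment gives 1 — tautology.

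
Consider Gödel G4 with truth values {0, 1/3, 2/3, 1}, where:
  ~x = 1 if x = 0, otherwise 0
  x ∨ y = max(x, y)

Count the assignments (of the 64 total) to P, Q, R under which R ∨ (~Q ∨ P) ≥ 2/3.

value 1: 37 assignments (counts)
value 2/3: 15 assignments (counts)
value 1/3: 9 assignments
value 0: 3 assignments
So 52 of the 64 assignments meet the threshold.

52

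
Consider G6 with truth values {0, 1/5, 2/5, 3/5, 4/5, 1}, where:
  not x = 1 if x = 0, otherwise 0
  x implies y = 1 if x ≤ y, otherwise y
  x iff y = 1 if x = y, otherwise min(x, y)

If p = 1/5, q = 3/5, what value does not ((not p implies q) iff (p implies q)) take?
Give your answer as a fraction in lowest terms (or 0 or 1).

not p = not 1/5 = 0
not p implies q = 0 implies 3/5 = 1
p implies q = 1/5 implies 3/5 = 1
(not p implies q) iff (p implies q) = 1 iff 1 = 1
not ((not p implies q) iff (p implies q)) = not 1 = 0

0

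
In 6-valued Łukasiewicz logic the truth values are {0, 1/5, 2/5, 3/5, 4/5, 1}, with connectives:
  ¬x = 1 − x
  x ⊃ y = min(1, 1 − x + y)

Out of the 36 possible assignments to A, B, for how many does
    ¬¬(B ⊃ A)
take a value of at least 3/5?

30

value 1: 21 assignments (counts)
value 4/5: 5 assignments (counts)
value 3/5: 4 assignments (counts)
value 2/5: 3 assignments
value 1/5: 2 assignments
value 0: 1 assignment
So 30 of the 36 assignments meet the threshold.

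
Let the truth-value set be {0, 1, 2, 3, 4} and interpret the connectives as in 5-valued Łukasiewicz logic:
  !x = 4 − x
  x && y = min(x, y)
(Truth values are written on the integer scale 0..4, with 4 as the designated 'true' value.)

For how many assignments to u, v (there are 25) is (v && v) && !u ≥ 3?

4

value 4: 1 assignment (counts)
value 3: 3 assignments (counts)
value 2: 5 assignments
value 1: 7 assignments
value 0: 9 assignments
So 4 of the 25 assignments meet the threshold.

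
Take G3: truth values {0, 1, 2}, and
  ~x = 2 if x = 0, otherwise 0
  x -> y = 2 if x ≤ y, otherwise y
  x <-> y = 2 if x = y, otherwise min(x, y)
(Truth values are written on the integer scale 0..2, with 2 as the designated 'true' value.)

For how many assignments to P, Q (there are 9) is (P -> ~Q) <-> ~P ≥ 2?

P = 0, Q = 0 ↦ 2  ≥
P = 0, Q = 1 ↦ 2  ≥
P = 0, Q = 2 ↦ 2  ≥
P = 1, Q = 0 ↦ 0  <
P = 1, Q = 1 ↦ 2  ≥
P = 1, Q = 2 ↦ 2  ≥
P = 2, Q = 0 ↦ 0  <
P = 2, Q = 1 ↦ 2  ≥
P = 2, Q = 2 ↦ 2  ≥
So 7 of the 9 assignments meet the threshold.

7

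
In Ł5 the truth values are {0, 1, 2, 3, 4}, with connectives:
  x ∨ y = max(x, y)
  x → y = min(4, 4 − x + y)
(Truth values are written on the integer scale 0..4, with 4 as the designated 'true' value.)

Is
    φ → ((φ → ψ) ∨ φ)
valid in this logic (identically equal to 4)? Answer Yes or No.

Yes

At φ = 1, ψ = 0, for instance:
φ → ψ = 1 → 0 = 3
(φ → ψ) ∨ φ = 3 ∨ 1 = 3
φ → ((φ → ψ) ∨ φ) = 1 → 3 = 4
and checking the remaining 24 assignments likewise gives ≥ 4 in every case.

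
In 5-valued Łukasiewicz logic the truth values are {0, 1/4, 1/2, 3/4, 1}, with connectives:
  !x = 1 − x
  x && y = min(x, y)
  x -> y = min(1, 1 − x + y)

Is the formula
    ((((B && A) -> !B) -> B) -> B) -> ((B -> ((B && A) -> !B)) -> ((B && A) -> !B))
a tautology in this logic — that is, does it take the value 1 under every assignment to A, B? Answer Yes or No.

At A = 1, B = 1/4, for instance:
B && A = 1/4 && 1 = 1/4
!B = !1/4 = 3/4
(B && A) -> !B = 1/4 -> 3/4 = 1
((B && A) -> !B) -> B = 1 -> 1/4 = 1/4
(((B && A) -> !B) -> B) -> B = 1/4 -> 1/4 = 1
B -> ((B && A) -> !B) = 1/4 -> 1 = 1
(B -> ((B && A) -> !B)) -> ((B && A) -> !B) = 1 -> 1 = 1
((((B && A) -> !B) -> B) -> B) -> ((B -> ((B && A) -> !B)) -> ((B && A) -> !B)) = 1 -> 1 = 1
and checking the remaining 24 assignments likewise gives ≥ 1 in every case.

Yes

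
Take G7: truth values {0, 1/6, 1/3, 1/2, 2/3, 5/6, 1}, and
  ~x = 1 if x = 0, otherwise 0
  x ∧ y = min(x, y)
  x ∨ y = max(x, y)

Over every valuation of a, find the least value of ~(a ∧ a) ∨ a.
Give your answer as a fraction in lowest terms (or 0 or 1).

Take a = 1/6:
a ∧ a = 1/6 ∧ 1/6 = 1/6
~(a ∧ a) = ~1/6 = 0
~(a ∧ a) ∨ a = 0 ∨ 1/6 = 1/6
No assignment yields a value below 1/6, so this is the minimum.

1/6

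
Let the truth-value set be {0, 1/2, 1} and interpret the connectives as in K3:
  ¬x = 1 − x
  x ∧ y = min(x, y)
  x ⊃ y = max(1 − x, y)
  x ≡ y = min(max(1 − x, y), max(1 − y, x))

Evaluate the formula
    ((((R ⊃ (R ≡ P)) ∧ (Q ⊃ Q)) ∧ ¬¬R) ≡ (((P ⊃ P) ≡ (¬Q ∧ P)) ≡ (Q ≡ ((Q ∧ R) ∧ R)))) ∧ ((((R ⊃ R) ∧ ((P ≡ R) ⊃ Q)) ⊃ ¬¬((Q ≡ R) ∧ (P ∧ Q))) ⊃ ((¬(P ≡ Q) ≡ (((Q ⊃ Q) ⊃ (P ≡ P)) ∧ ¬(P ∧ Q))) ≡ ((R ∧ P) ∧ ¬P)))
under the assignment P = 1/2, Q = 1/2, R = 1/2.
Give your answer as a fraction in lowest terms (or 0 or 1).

1/2

R ≡ P = 1/2 ≡ 1/2 = 1/2
R ⊃ (R ≡ P) = 1/2 ⊃ 1/2 = 1/2
Q ⊃ Q = 1/2 ⊃ 1/2 = 1/2
(R ⊃ (R ≡ P)) ∧ (Q ⊃ Q) = 1/2 ∧ 1/2 = 1/2
¬R = ¬1/2 = 1/2
¬¬R = ¬1/2 = 1/2
((R ⊃ (R ≡ P)) ∧ (Q ⊃ Q)) ∧ ¬¬R = 1/2 ∧ 1/2 = 1/2
P ⊃ P = 1/2 ⊃ 1/2 = 1/2
¬Q = ¬1/2 = 1/2
¬Q ∧ P = 1/2 ∧ 1/2 = 1/2
(P ⊃ P) ≡ (¬Q ∧ P) = 1/2 ≡ 1/2 = 1/2
Q ∧ R = 1/2 ∧ 1/2 = 1/2
(Q ∧ R) ∧ R = 1/2 ∧ 1/2 = 1/2
Q ≡ ((Q ∧ R) ∧ R) = 1/2 ≡ 1/2 = 1/2
((P ⊃ P) ≡ (¬Q ∧ P)) ≡ (Q ≡ ((Q ∧ R) ∧ R)) = 1/2 ≡ 1/2 = 1/2
(((R ⊃ (R ≡ P)) ∧ (Q ⊃ Q)) ∧ ¬¬R) ≡ (((P ⊃ P) ≡ (¬Q ∧ P)) ≡ (Q ≡ ((Q ∧ R) ∧ R))) = 1/2 ≡ 1/2 = 1/2
R ⊃ R = 1/2 ⊃ 1/2 = 1/2
P ≡ R = 1/2 ≡ 1/2 = 1/2
(P ≡ R) ⊃ Q = 1/2 ⊃ 1/2 = 1/2
(R ⊃ R) ∧ ((P ≡ R) ⊃ Q) = 1/2 ∧ 1/2 = 1/2
Q ≡ R = 1/2 ≡ 1/2 = 1/2
P ∧ Q = 1/2 ∧ 1/2 = 1/2
(Q ≡ R) ∧ (P ∧ Q) = 1/2 ∧ 1/2 = 1/2
¬((Q ≡ R) ∧ (P ∧ Q)) = ¬1/2 = 1/2
¬¬((Q ≡ R) ∧ (P ∧ Q)) = ¬1/2 = 1/2
((R ⊃ R) ∧ ((P ≡ R) ⊃ Q)) ⊃ ¬¬((Q ≡ R) ∧ (P ∧ Q)) = 1/2 ⊃ 1/2 = 1/2
P ≡ Q = 1/2 ≡ 1/2 = 1/2
¬(P ≡ Q) = ¬1/2 = 1/2
Q ⊃ Q = 1/2 ⊃ 1/2 = 1/2
P ≡ P = 1/2 ≡ 1/2 = 1/2
(Q ⊃ Q) ⊃ (P ≡ P) = 1/2 ⊃ 1/2 = 1/2
P ∧ Q = 1/2 ∧ 1/2 = 1/2
¬(P ∧ Q) = ¬1/2 = 1/2
((Q ⊃ Q) ⊃ (P ≡ P)) ∧ ¬(P ∧ Q) = 1/2 ∧ 1/2 = 1/2
¬(P ≡ Q) ≡ (((Q ⊃ Q) ⊃ (P ≡ P)) ∧ ¬(P ∧ Q)) = 1/2 ≡ 1/2 = 1/2
R ∧ P = 1/2 ∧ 1/2 = 1/2
¬P = ¬1/2 = 1/2
(R ∧ P) ∧ ¬P = 1/2 ∧ 1/2 = 1/2
(¬(P ≡ Q) ≡ (((Q ⊃ Q) ⊃ (P ≡ P)) ∧ ¬(P ∧ Q))) ≡ ((R ∧ P) ∧ ¬P) = 1/2 ≡ 1/2 = 1/2
(((R ⊃ R) ∧ ((P ≡ R) ⊃ Q)) ⊃ ¬¬((Q ≡ R) ∧ (P ∧ Q))) ⊃ ((¬(P ≡ Q) ≡ (((Q ⊃ Q) ⊃ (P ≡ P)) ∧ ¬(P ∧ Q))) ≡ ((R ∧ P) ∧ ¬P)) = 1/2 ⊃ 1/2 = 1/2
((((R ⊃ (R ≡ P)) ∧ (Q ⊃ Q)) ∧ ¬¬R) ≡ (((P ⊃ P) ≡ (¬Q ∧ P)) ≡ (Q ≡ ((Q ∧ R) ∧ R)))) ∧ ((((R ⊃ R) ∧ ((P ≡ R) ⊃ Q)) ⊃ ¬¬((Q ≡ R) ∧ (P ∧ Q))) ⊃ ((¬(P ≡ Q) ≡ (((Q ⊃ Q) ⊃ (P ≡ P)) ∧ ¬(P ∧ Q))) ≡ ((R ∧ P) ∧ ¬P))) = 1/2 ∧ 1/2 = 1/2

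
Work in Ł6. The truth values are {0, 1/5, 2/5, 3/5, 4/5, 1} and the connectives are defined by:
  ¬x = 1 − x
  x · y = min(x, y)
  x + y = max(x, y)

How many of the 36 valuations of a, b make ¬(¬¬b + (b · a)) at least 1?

6

value 1: 6 assignments (counts)
value 4/5: 6 assignments
value 3/5: 6 assignments
value 2/5: 6 assignments
value 1/5: 6 assignments
value 0: 6 assignments
So 6 of the 36 assignments meet the threshold.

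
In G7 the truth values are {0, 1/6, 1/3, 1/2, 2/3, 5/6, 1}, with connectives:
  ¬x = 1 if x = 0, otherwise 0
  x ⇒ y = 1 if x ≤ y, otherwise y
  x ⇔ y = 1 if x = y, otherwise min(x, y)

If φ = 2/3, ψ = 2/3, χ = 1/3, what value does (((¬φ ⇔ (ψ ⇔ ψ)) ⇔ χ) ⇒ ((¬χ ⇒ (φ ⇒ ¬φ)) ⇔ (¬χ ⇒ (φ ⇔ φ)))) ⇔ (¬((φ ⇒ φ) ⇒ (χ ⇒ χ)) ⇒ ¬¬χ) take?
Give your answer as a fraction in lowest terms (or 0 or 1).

¬φ = ¬2/3 = 0
ψ ⇔ ψ = 2/3 ⇔ 2/3 = 1
¬φ ⇔ (ψ ⇔ ψ) = 0 ⇔ 1 = 0
(¬φ ⇔ (ψ ⇔ ψ)) ⇔ χ = 0 ⇔ 1/3 = 0
¬χ = ¬1/3 = 0
¬φ = ¬2/3 = 0
φ ⇒ ¬φ = 2/3 ⇒ 0 = 0
¬χ ⇒ (φ ⇒ ¬φ) = 0 ⇒ 0 = 1
¬χ = ¬1/3 = 0
φ ⇔ φ = 2/3 ⇔ 2/3 = 1
¬χ ⇒ (φ ⇔ φ) = 0 ⇒ 1 = 1
(¬χ ⇒ (φ ⇒ ¬φ)) ⇔ (¬χ ⇒ (φ ⇔ φ)) = 1 ⇔ 1 = 1
((¬φ ⇔ (ψ ⇔ ψ)) ⇔ χ) ⇒ ((¬χ ⇒ (φ ⇒ ¬φ)) ⇔ (¬χ ⇒ (φ ⇔ φ))) = 0 ⇒ 1 = 1
φ ⇒ φ = 2/3 ⇒ 2/3 = 1
χ ⇒ χ = 1/3 ⇒ 1/3 = 1
(φ ⇒ φ) ⇒ (χ ⇒ χ) = 1 ⇒ 1 = 1
¬((φ ⇒ φ) ⇒ (χ ⇒ χ)) = ¬1 = 0
¬χ = ¬1/3 = 0
¬¬χ = ¬0 = 1
¬((φ ⇒ φ) ⇒ (χ ⇒ χ)) ⇒ ¬¬χ = 0 ⇒ 1 = 1
(((¬φ ⇔ (ψ ⇔ ψ)) ⇔ χ) ⇒ ((¬χ ⇒ (φ ⇒ ¬φ)) ⇔ (¬χ ⇒ (φ ⇔ φ)))) ⇔ (¬((φ ⇒ φ) ⇒ (χ ⇒ χ)) ⇒ ¬¬χ) = 1 ⇔ 1 = 1

1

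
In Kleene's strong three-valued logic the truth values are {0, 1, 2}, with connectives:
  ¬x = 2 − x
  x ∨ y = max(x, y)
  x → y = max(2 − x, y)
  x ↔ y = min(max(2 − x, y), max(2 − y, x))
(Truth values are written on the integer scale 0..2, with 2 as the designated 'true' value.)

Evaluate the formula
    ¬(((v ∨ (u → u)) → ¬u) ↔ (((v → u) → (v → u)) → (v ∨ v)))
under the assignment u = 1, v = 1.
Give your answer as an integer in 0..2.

1

u → u = 1 → 1 = 1
v ∨ (u → u) = 1 ∨ 1 = 1
¬u = ¬1 = 1
(v ∨ (u → u)) → ¬u = 1 → 1 = 1
v → u = 1 → 1 = 1
v → u = 1 → 1 = 1
(v → u) → (v → u) = 1 → 1 = 1
v ∨ v = 1 ∨ 1 = 1
((v → u) → (v → u)) → (v ∨ v) = 1 → 1 = 1
((v ∨ (u → u)) → ¬u) ↔ (((v → u) → (v → u)) → (v ∨ v)) = 1 ↔ 1 = 1
¬(((v ∨ (u → u)) → ¬u) ↔ (((v → u) → (v → u)) → (v ∨ v))) = ¬1 = 1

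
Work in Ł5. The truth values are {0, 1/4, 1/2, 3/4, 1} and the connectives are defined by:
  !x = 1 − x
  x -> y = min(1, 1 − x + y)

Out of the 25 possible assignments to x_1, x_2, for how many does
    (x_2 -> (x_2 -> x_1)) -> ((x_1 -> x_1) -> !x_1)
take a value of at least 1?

8

value 1: 8 assignments (counts)
value 3/4: 3 assignments
value 1/2: 5 assignments
value 1/4: 4 assignments
value 0: 5 assignments
So 8 of the 25 assignments meet the threshold.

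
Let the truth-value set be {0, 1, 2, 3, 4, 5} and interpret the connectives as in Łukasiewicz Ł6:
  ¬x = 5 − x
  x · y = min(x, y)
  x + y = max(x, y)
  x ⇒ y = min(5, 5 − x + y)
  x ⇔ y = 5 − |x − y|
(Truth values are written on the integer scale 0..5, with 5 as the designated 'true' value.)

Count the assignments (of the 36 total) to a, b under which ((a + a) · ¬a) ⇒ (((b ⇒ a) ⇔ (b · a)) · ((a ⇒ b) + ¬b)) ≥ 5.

30

value 5: 30 assignments (counts)
value 4: 4 assignments
value 3: 2 assignments
So 30 of the 36 assignments meet the threshold.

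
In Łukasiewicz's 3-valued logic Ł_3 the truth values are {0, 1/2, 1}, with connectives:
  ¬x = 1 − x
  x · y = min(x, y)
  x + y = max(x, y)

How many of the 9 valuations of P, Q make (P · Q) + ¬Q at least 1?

P = 0, Q = 0 ↦ 1  ≥
P = 0, Q = 1/2 ↦ 1/2  <
P = 0, Q = 1 ↦ 0  <
P = 1/2, Q = 0 ↦ 1  ≥
P = 1/2, Q = 1/2 ↦ 1/2  <
P = 1/2, Q = 1 ↦ 1/2  <
P = 1, Q = 0 ↦ 1  ≥
P = 1, Q = 1/2 ↦ 1/2  <
P = 1, Q = 1 ↦ 1  ≥
So 4 of the 9 assignments meet the threshold.

4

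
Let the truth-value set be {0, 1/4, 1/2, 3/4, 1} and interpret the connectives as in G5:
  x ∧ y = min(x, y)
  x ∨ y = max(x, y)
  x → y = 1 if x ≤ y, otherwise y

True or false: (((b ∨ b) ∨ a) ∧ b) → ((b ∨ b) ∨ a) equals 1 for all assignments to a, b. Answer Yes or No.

Yes

At a = 0, b = 1/2, for instance:
b ∨ b = 1/2 ∨ 1/2 = 1/2
(b ∨ b) ∨ a = 1/2 ∨ 0 = 1/2
((b ∨ b) ∨ a) ∧ b = 1/2 ∧ 1/2 = 1/2
(((b ∨ b) ∨ a) ∧ b) → ((b ∨ b) ∨ a) = 1/2 → 1/2 = 1
and checking the remaining 24 assignments likewise gives ≥ 1 in every case.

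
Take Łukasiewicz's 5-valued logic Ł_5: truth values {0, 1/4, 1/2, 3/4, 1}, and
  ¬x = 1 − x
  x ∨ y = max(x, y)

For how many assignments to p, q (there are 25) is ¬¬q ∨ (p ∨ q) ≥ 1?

9

value 1: 9 assignments (counts)
value 3/4: 7 assignments
value 1/2: 5 assignments
value 1/4: 3 assignments
value 0: 1 assignment
So 9 of the 25 assignments meet the threshold.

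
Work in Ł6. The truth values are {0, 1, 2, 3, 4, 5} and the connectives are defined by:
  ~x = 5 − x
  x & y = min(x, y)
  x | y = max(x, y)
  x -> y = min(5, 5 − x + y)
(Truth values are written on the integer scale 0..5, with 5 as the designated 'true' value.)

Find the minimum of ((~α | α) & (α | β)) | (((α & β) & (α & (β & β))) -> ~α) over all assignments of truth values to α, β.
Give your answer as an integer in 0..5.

4

Take α = 3, β = 3:
~α = ~3 = 2
~α | α = 2 | 3 = 3
α | β = 3 | 3 = 3
(~α | α) & (α | β) = 3 & 3 = 3
α & β = 3 & 3 = 3
β & β = 3 & 3 = 3
α & (β & β) = 3 & 3 = 3
(α & β) & (α & (β & β)) = 3 & 3 = 3
~α = ~3 = 2
((α & β) & (α & (β & β))) -> ~α = 3 -> 2 = 4
((~α | α) & (α | β)) | (((α & β) & (α & (β & β))) -> ~α) = 3 | 4 = 4
No assignment yields a value below 4, so this is the minimum.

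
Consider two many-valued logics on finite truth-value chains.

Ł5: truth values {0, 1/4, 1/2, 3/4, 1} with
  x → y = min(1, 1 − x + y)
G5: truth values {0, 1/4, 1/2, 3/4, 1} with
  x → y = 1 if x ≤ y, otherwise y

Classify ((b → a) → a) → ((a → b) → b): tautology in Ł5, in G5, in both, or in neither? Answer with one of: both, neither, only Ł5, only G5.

only Ł5

In Ł5: every assignment gives 1 — tautology.
In G5: at a = 0, b = 1/4 the value is 1/4 — not a tautology.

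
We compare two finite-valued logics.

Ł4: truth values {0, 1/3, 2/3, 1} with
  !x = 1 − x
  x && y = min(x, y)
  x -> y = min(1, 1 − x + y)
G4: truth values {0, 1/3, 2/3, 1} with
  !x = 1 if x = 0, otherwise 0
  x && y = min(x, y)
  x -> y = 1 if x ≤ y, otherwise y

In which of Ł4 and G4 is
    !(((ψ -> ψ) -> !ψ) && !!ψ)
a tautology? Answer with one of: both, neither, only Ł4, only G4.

In Ł4: at ψ = 1/3 the value is 2/3 — not a tautology.
In G4: every assignment gives 1 — tautology.

only G4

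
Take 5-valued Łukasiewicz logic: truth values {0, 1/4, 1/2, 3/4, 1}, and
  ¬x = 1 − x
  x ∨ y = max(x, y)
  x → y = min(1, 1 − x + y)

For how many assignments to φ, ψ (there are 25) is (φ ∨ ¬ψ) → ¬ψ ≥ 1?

15

value 1: 15 assignments (counts)
value 3/4: 4 assignments
value 1/2: 3 assignments
value 1/4: 2 assignments
value 0: 1 assignment
So 15 of the 25 assignments meet the threshold.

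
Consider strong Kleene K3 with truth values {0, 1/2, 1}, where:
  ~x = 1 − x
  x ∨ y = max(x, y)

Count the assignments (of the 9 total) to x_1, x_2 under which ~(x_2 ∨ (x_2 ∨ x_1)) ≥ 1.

1

x_1 = 0, x_2 = 0 ↦ 1  ≥
x_1 = 0, x_2 = 1/2 ↦ 1/2  <
x_1 = 0, x_2 = 1 ↦ 0  <
x_1 = 1/2, x_2 = 0 ↦ 1/2  <
x_1 = 1/2, x_2 = 1/2 ↦ 1/2  <
x_1 = 1/2, x_2 = 1 ↦ 0  <
x_1 = 1, x_2 = 0 ↦ 0  <
x_1 = 1, x_2 = 1/2 ↦ 0  <
x_1 = 1, x_2 = 1 ↦ 0  <
So 1 of the 9 assignments meets the threshold.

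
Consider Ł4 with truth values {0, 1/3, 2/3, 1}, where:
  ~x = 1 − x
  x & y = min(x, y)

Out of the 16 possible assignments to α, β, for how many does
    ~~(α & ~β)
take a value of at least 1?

1

α = 0, β = 0 ↦ 0  <
α = 0, β = 1/3 ↦ 0  <
α = 0, β = 2/3 ↦ 0  <
α = 0, β = 1 ↦ 0  <
α = 1/3, β = 0 ↦ 1/3  <
α = 1/3, β = 1/3 ↦ 1/3  <
α = 1/3, β = 2/3 ↦ 1/3  <
α = 1/3, β = 1 ↦ 0  <
α = 2/3, β = 0 ↦ 2/3  <
α = 2/3, β = 1/3 ↦ 2/3  <
α = 2/3, β = 2/3 ↦ 1/3  <
α = 2/3, β = 1 ↦ 0  <
α = 1, β = 0 ↦ 1  ≥
α = 1, β = 1/3 ↦ 2/3  <
α = 1, β = 2/3 ↦ 1/3  <
α = 1, β = 1 ↦ 0  <
So 1 of the 16 assignments meets the threshold.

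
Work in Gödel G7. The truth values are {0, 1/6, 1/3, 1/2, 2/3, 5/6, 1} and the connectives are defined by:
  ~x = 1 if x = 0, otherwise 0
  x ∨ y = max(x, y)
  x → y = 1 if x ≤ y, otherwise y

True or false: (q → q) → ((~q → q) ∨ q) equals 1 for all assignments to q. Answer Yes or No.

No

Counterexample: take q = 0.
q → q = 0 → 0 = 1
~q = ~0 = 1
~q → q = 1 → 0 = 0
(~q → q) ∨ q = 0 ∨ 0 = 0
(q → q) → ((~q → q) ∨ q) = 1 → 0 = 0
This gives 0 ≠ 1.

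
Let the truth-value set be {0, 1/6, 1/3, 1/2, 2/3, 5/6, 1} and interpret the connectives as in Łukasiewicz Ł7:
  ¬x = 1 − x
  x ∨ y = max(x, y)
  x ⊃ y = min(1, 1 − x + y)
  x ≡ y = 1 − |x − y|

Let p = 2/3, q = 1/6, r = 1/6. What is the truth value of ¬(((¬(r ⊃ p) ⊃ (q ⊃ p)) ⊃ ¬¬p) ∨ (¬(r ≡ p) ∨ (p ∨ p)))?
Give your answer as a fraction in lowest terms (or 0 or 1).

r ⊃ p = 1/6 ⊃ 2/3 = 1
¬(r ⊃ p) = ¬1 = 0
q ⊃ p = 1/6 ⊃ 2/3 = 1
¬(r ⊃ p) ⊃ (q ⊃ p) = 0 ⊃ 1 = 1
¬p = ¬2/3 = 1/3
¬¬p = ¬1/3 = 2/3
(¬(r ⊃ p) ⊃ (q ⊃ p)) ⊃ ¬¬p = 1 ⊃ 2/3 = 2/3
r ≡ p = 1/6 ≡ 2/3 = 1/2
¬(r ≡ p) = ¬1/2 = 1/2
p ∨ p = 2/3 ∨ 2/3 = 2/3
¬(r ≡ p) ∨ (p ∨ p) = 1/2 ∨ 2/3 = 2/3
((¬(r ⊃ p) ⊃ (q ⊃ p)) ⊃ ¬¬p) ∨ (¬(r ≡ p) ∨ (p ∨ p)) = 2/3 ∨ 2/3 = 2/3
¬(((¬(r ⊃ p) ⊃ (q ⊃ p)) ⊃ ¬¬p) ∨ (¬(r ≡ p) ∨ (p ∨ p))) = ¬2/3 = 1/3

1/3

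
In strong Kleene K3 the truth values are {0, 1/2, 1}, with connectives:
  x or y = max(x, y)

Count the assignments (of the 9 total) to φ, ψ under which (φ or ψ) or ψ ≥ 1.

5

φ = 0, ψ = 0 ↦ 0  <
φ = 0, ψ = 1/2 ↦ 1/2  <
φ = 0, ψ = 1 ↦ 1  ≥
φ = 1/2, ψ = 0 ↦ 1/2  <
φ = 1/2, ψ = 1/2 ↦ 1/2  <
φ = 1/2, ψ = 1 ↦ 1  ≥
φ = 1, ψ = 0 ↦ 1  ≥
φ = 1, ψ = 1/2 ↦ 1  ≥
φ = 1, ψ = 1 ↦ 1  ≥
So 5 of the 9 assignments meet the threshold.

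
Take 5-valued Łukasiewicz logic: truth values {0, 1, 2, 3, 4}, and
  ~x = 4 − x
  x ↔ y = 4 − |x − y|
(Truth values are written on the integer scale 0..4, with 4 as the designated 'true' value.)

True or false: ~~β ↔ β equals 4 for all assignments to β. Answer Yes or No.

β = 0 ↦ 4
β = 1 ↦ 4
β = 2 ↦ 4
β = 3 ↦ 4
β = 4 ↦ 4
Every assignment gives a value ≥ 4.

Yes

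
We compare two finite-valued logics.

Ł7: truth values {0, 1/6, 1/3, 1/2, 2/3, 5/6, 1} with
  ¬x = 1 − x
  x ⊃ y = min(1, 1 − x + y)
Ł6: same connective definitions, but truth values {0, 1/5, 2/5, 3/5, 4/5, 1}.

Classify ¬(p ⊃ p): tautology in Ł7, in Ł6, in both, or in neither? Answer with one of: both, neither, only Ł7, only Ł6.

In Ł7: at p = 0 the value is 0 — not a tautology.
In Ł6: at p = 0 the value is 0 — not a tautology.

neither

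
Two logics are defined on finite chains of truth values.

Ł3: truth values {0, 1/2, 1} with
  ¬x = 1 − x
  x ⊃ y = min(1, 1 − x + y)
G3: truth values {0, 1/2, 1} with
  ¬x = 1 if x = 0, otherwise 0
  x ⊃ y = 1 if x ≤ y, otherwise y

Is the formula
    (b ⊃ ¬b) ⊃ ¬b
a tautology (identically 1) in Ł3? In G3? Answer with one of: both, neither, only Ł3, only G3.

only G3

In Ł3: at b = 1/2 the value is 1/2 — not a tautology.
In G3: every assignment gives 1 — tautology.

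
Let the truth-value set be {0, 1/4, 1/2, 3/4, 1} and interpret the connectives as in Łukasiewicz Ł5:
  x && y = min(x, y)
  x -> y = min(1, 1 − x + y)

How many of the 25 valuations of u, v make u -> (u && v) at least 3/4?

19

value 1: 15 assignments (counts)
value 3/4: 4 assignments (counts)
value 1/2: 3 assignments
value 1/4: 2 assignments
value 0: 1 assignment
So 19 of the 25 assignments meet the threshold.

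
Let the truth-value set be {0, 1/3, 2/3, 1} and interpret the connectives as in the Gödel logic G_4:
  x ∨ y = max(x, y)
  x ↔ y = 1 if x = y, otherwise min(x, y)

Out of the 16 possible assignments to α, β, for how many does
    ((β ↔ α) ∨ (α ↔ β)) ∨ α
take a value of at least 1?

α = 0, β = 0 ↦ 1  ≥
α = 0, β = 1/3 ↦ 0  <
α = 0, β = 2/3 ↦ 0  <
α = 0, β = 1 ↦ 0  <
α = 1/3, β = 0 ↦ 1/3  <
α = 1/3, β = 1/3 ↦ 1  ≥
α = 1/3, β = 2/3 ↦ 1/3  <
α = 1/3, β = 1 ↦ 1/3  <
α = 2/3, β = 0 ↦ 2/3  <
α = 2/3, β = 1/3 ↦ 2/3  <
α = 2/3, β = 2/3 ↦ 1  ≥
α = 2/3, β = 1 ↦ 2/3  <
α = 1, β = 0 ↦ 1  ≥
α = 1, β = 1/3 ↦ 1  ≥
α = 1, β = 2/3 ↦ 1  ≥
α = 1, β = 1 ↦ 1  ≥
So 7 of the 16 assignments meet the threshold.

7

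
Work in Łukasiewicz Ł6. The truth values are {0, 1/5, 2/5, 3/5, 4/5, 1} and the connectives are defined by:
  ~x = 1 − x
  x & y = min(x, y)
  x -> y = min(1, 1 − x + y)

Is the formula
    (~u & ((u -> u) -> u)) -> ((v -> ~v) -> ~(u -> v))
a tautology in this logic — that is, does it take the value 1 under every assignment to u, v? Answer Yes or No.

No

Counterexample: take u = 1/5, v = 1/5.
~u = ~1/5 = 4/5
u -> u = 1/5 -> 1/5 = 1
(u -> u) -> u = 1 -> 1/5 = 1/5
~u & ((u -> u) -> u) = 4/5 & 1/5 = 1/5
~v = ~1/5 = 4/5
v -> ~v = 1/5 -> 4/5 = 1
u -> v = 1/5 -> 1/5 = 1
~(u -> v) = ~1 = 0
(v -> ~v) -> ~(u -> v) = 1 -> 0 = 0
(~u & ((u -> u) -> u)) -> ((v -> ~v) -> ~(u -> v)) = 1/5 -> 0 = 4/5
This gives 4/5 ≠ 1.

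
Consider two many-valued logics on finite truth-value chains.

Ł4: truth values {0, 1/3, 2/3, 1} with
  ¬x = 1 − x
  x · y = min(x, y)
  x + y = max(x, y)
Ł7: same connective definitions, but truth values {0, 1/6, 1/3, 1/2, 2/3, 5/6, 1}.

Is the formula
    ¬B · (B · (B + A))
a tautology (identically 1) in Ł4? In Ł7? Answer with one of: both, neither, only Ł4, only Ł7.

neither

In Ł4: at A = 0, B = 0 the value is 0 — not a tautology.
In Ł7: at A = 0, B = 0 the value is 0 — not a tautology.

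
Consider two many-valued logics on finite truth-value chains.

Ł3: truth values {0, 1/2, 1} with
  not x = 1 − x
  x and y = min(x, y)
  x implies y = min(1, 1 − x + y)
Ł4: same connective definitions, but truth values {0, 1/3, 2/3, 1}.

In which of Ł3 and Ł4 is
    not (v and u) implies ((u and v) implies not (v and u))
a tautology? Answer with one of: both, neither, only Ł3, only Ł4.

In Ł3: every assignment gives 1 — tautology.
In Ł4: every assignment gives 1 — tautology.

both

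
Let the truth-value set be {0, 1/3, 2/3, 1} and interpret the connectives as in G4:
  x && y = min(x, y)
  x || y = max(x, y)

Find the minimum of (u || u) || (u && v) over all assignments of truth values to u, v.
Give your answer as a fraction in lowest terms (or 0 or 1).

0

Take u = 0, v = 0:
u || u = 0 || 0 = 0
u && v = 0 && 0 = 0
(u || u) || (u && v) = 0 || 0 = 0
No assignment yields a value below 0, so this is the minimum.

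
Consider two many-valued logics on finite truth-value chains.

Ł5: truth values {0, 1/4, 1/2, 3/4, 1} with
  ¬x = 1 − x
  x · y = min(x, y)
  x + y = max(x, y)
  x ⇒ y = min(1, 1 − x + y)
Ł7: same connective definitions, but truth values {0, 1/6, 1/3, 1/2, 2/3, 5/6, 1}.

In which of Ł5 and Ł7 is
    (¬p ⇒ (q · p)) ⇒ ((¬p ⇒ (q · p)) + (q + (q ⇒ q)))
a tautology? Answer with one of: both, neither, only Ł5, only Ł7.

In Ł5: every assignment gives 1 — tautology.
In Ł7: every assignment gives 1 — tautology.

both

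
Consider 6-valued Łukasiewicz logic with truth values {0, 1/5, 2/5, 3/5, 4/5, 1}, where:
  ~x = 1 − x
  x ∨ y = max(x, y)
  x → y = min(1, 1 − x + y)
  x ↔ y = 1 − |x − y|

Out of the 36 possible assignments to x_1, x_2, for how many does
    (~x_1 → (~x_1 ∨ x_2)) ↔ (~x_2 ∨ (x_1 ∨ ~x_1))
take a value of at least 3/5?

value 1: 16 assignments (counts)
value 4/5: 12 assignments (counts)
value 3/5: 8 assignments (counts)
So 36 of the 36 assignments meet the threshold.

36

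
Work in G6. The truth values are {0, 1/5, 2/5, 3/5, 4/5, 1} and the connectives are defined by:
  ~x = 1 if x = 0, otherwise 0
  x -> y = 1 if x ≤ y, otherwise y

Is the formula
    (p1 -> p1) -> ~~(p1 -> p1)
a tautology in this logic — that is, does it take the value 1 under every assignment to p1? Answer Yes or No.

Yes

p1 = 0 ↦ 1
p1 = 1/5 ↦ 1
p1 = 2/5 ↦ 1
p1 = 3/5 ↦ 1
p1 = 4/5 ↦ 1
p1 = 1 ↦ 1
Every assignment gives a value ≥ 1.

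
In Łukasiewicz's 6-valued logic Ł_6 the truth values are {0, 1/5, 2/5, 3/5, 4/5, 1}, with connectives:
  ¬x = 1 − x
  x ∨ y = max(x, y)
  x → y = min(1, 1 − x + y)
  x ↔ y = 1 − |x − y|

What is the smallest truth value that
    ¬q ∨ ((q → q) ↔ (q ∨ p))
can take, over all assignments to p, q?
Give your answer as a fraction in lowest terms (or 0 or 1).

3/5

Take p = 0, q = 2/5:
¬q = ¬2/5 = 3/5
q → q = 2/5 → 2/5 = 1
q ∨ p = 2/5 ∨ 0 = 2/5
(q → q) ↔ (q ∨ p) = 1 ↔ 2/5 = 2/5
¬q ∨ ((q → q) ↔ (q ∨ p)) = 3/5 ∨ 2/5 = 3/5
No assignment yields a value below 3/5, so this is the minimum.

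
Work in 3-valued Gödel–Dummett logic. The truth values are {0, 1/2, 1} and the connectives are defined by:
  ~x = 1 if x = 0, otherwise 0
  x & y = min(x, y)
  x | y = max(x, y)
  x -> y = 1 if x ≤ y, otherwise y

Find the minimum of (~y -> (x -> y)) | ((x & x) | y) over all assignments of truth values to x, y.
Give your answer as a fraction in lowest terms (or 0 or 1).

Take x = 1/2, y = 0:
~y = ~0 = 1
x -> y = 1/2 -> 0 = 0
~y -> (x -> y) = 1 -> 0 = 0
x & x = 1/2 & 1/2 = 1/2
(x & x) | y = 1/2 | 0 = 1/2
(~y -> (x -> y)) | ((x & x) | y) = 0 | 1/2 = 1/2
No assignment yields a value below 1/2, so this is the minimum.

1/2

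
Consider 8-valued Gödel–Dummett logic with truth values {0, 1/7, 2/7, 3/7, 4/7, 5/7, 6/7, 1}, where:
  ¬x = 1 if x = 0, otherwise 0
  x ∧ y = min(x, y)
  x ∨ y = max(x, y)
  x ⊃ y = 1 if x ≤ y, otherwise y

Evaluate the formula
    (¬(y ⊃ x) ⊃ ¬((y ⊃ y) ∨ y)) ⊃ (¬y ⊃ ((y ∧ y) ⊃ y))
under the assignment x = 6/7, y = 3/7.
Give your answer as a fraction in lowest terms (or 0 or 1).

y ⊃ x = 3/7 ⊃ 6/7 = 1
¬(y ⊃ x) = ¬1 = 0
y ⊃ y = 3/7 ⊃ 3/7 = 1
(y ⊃ y) ∨ y = 1 ∨ 3/7 = 1
¬((y ⊃ y) ∨ y) = ¬1 = 0
¬(y ⊃ x) ⊃ ¬((y ⊃ y) ∨ y) = 0 ⊃ 0 = 1
¬y = ¬3/7 = 0
y ∧ y = 3/7 ∧ 3/7 = 3/7
(y ∧ y) ⊃ y = 3/7 ⊃ 3/7 = 1
¬y ⊃ ((y ∧ y) ⊃ y) = 0 ⊃ 1 = 1
(¬(y ⊃ x) ⊃ ¬((y ⊃ y) ∨ y)) ⊃ (¬y ⊃ ((y ∧ y) ⊃ y)) = 1 ⊃ 1 = 1

1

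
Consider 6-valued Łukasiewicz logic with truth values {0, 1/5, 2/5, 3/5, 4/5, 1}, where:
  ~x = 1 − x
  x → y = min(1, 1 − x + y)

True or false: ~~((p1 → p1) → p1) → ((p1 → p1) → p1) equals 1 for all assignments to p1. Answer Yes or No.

Yes

p1 = 0 ↦ 1
p1 = 1/5 ↦ 1
p1 = 2/5 ↦ 1
p1 = 3/5 ↦ 1
p1 = 4/5 ↦ 1
p1 = 1 ↦ 1
Every assignment gives a value ≥ 1.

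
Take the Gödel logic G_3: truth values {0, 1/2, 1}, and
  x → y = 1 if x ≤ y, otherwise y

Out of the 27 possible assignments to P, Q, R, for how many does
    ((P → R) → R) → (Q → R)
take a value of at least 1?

value 1: 22 assignments (counts)
value 1/2: 1 assignment
value 0: 4 assignments
So 22 of the 27 assignments meet the threshold.

22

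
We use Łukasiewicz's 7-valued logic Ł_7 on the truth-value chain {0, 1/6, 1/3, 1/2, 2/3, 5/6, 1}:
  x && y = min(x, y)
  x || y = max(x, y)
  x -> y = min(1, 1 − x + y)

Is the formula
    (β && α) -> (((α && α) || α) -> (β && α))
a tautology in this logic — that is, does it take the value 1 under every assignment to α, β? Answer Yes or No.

Yes

At α = 2/3, β = 2/3, for instance:
β && α = 2/3 && 2/3 = 2/3
α && α = 2/3 && 2/3 = 2/3
(α && α) || α = 2/3 || 2/3 = 2/3
((α && α) || α) -> (β && α) = 2/3 -> 2/3 = 1
(β && α) -> (((α && α) || α) -> (β && α)) = 2/3 -> 1 = 1
and checking the remaining 48 assignments likewise gives ≥ 1 in every case.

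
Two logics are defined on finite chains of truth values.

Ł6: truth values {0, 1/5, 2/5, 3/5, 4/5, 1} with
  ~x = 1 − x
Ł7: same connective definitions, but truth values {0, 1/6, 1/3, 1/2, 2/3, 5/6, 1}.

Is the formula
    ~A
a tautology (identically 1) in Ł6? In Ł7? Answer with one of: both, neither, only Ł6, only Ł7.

neither

In Ł6: at A = 1/5 the value is 4/5 — not a tautology.
In Ł7: at A = 1/6 the value is 5/6 — not a tautology.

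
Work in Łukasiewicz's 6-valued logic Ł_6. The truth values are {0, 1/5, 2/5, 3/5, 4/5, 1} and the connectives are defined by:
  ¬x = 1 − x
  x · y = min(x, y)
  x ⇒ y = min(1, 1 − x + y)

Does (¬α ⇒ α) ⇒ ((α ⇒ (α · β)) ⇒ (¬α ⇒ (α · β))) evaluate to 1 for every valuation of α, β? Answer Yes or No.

Yes

At α = 1/5, β = 4/5, for instance:
¬α = ¬1/5 = 4/5
¬α ⇒ α = 4/5 ⇒ 1/5 = 2/5
α · β = 1/5 · 4/5 = 1/5
α ⇒ (α · β) = 1/5 ⇒ 1/5 = 1
¬α ⇒ (α · β) = 4/5 ⇒ 1/5 = 2/5
(α ⇒ (α · β)) ⇒ (¬α ⇒ (α · β)) = 1 ⇒ 2/5 = 2/5
(¬α ⇒ α) ⇒ ((α ⇒ (α · β)) ⇒ (¬α ⇒ (α · β))) = 2/5 ⇒ 2/5 = 1
and checking the remaining 35 assignments likewise gives ≥ 1 in every case.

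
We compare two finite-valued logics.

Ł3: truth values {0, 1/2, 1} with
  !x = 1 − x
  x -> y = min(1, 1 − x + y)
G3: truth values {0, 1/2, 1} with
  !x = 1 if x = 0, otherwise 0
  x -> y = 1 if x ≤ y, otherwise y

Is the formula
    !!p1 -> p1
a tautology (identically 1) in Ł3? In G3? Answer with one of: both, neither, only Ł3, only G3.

In Ł3: every assignment gives 1 — tautology.
In G3: at p1 = 1/2 the value is 1/2 — not a tautology.

only Ł3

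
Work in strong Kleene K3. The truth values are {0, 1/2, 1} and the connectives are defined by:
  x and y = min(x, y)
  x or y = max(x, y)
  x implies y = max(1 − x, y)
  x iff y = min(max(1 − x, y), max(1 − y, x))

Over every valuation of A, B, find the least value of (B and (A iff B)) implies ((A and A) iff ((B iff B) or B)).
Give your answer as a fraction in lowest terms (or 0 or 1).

Take A = 0, B = 1/2:
A iff B = 0 iff 1/2 = 1/2
B and (A iff B) = 1/2 and 1/2 = 1/2
A and A = 0 and 0 = 0
B iff B = 1/2 iff 1/2 = 1/2
(B iff B) or B = 1/2 or 1/2 = 1/2
(A and A) iff ((B iff B) or B) = 0 iff 1/2 = 1/2
(B and (A iff B)) implies ((A and A) iff ((B iff B) or B)) = 1/2 implies 1/2 = 1/2
No assignment yields a value below 1/2, so this is the minimum.

1/2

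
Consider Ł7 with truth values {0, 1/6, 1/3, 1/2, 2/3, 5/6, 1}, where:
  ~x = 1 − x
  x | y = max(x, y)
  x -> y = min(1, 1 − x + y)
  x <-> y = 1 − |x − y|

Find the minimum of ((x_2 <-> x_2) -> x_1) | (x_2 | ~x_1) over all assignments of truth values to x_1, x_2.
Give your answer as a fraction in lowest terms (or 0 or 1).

Take x_1 = 1/2, x_2 = 0:
x_2 <-> x_2 = 0 <-> 0 = 1
(x_2 <-> x_2) -> x_1 = 1 -> 1/2 = 1/2
~x_1 = ~1/2 = 1/2
x_2 | ~x_1 = 0 | 1/2 = 1/2
((x_2 <-> x_2) -> x_1) | (x_2 | ~x_1) = 1/2 | 1/2 = 1/2
No assignment yields a value below 1/2, so this is the minimum.

1/2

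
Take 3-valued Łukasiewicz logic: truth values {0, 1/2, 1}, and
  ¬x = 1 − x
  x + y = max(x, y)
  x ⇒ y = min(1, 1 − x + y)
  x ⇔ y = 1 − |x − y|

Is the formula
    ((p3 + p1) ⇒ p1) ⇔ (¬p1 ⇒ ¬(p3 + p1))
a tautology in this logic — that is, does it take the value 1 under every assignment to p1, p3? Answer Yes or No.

p1 = 0, p3 = 0 ↦ 1
p1 = 0, p3 = 1/2 ↦ 1
p1 = 0, p3 = 1 ↦ 1
p1 = 1/2, p3 = 0 ↦ 1
p1 = 1/2, p3 = 1/2 ↦ 1
p1 = 1/2, p3 = 1 ↦ 1
p1 = 1, p3 = 0 ↦ 1
p1 = 1, p3 = 1/2 ↦ 1
p1 = 1, p3 = 1 ↦ 1
Every assignment gives a value ≥ 1.

Yes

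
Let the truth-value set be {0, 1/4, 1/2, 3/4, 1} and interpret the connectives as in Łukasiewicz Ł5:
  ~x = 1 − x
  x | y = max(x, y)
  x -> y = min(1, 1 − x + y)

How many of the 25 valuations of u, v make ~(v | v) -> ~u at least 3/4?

19

value 1: 15 assignments (counts)
value 3/4: 4 assignments (counts)
value 1/2: 3 assignments
value 1/4: 2 assignments
value 0: 1 assignment
So 19 of the 25 assignments meet the threshold.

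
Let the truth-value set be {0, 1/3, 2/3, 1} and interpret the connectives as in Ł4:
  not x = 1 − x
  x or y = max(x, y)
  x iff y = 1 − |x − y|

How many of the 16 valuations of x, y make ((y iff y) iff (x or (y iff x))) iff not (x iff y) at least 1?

2

x = 0, y = 0 ↦ 0  <
x = 0, y = 1/3 ↦ 2/3  <
x = 0, y = 2/3 ↦ 2/3  <
x = 0, y = 1 ↦ 0  <
x = 1/3, y = 0 ↦ 2/3  <
x = 1/3, y = 1/3 ↦ 0  <
x = 1/3, y = 2/3 ↦ 2/3  <
x = 1/3, y = 1 ↦ 2/3  <
x = 2/3, y = 0 ↦ 1  ≥
x = 2/3, y = 1/3 ↦ 2/3  <
x = 2/3, y = 2/3 ↦ 0  <
x = 2/3, y = 1 ↦ 2/3  <
x = 1, y = 0 ↦ 1  ≥
x = 1, y = 1/3 ↦ 2/3  <
x = 1, y = 2/3 ↦ 1/3  <
x = 1, y = 1 ↦ 0  <
So 2 of the 16 assignments meet the threshold.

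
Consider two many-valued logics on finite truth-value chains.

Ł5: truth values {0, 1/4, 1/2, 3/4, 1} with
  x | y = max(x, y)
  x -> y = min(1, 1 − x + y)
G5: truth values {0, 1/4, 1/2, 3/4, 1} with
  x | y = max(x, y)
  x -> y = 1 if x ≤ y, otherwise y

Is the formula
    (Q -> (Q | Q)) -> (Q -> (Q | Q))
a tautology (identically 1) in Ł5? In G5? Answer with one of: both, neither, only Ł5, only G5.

both

In Ł5: every assignment gives 1 — tautology.
In G5: every assignment gives 1 — tautology.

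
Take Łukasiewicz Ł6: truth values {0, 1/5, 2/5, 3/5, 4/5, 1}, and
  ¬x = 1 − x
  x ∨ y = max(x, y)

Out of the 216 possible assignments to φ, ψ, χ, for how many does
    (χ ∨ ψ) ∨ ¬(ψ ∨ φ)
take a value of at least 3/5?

189

value 1: 71 assignments (counts)
value 4/5: 65 assignments (counts)
value 3/5: 53 assignments (counts)
value 2/5: 19 assignments
value 1/5: 7 assignments
value 0: 1 assignment
So 189 of the 216 assignments meet the threshold.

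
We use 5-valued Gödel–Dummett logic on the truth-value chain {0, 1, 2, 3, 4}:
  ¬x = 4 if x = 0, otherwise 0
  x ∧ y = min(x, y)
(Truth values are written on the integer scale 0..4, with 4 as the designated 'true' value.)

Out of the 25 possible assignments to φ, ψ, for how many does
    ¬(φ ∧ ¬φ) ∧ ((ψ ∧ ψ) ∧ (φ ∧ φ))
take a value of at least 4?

value 4: 1 assignment (counts)
value 3: 3 assignments
value 2: 5 assignments
value 1: 7 assignments
value 0: 9 assignments
So 1 of the 25 assignments meets the threshold.

1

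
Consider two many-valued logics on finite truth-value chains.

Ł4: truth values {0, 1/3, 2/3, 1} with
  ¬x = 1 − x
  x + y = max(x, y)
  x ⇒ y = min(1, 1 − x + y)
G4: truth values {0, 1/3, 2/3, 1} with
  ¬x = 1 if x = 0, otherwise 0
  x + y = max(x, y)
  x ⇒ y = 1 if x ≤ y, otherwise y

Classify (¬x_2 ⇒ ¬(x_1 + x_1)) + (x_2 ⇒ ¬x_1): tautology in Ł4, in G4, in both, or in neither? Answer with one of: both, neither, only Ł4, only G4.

In Ł4: at x_1 = 1, x_2 = 1/3 the value is 2/3 — not a tautology.
In G4: every assignment gives 1 — tautology.

only G4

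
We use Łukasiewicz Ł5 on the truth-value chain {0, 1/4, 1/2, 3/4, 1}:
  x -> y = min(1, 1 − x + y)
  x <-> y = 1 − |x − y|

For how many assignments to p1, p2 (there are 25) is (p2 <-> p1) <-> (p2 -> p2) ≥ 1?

5

value 1: 5 assignments (counts)
value 3/4: 8 assignments
value 1/2: 6 assignments
value 1/4: 4 assignments
value 0: 2 assignments
So 5 of the 25 assignments meet the threshold.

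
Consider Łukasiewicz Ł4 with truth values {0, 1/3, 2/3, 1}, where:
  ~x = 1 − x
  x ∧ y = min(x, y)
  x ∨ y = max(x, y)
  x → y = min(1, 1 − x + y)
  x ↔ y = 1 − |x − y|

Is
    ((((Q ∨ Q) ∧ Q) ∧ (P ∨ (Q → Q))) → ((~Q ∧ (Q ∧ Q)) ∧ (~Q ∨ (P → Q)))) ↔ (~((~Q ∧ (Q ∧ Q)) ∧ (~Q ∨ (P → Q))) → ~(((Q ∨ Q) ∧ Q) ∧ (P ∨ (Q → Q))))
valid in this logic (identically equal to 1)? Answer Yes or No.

P = 0, Q = 0 ↦ 1
P = 0, Q = 1/3 ↦ 1
P = 0, Q = 2/3 ↦ 1
P = 0, Q = 1 ↦ 1
P = 1/3, Q = 0 ↦ 1
P = 1/3, Q = 1/3 ↦ 1
P = 1/3, Q = 2/3 ↦ 1
P = 1/3, Q = 1 ↦ 1
P = 2/3, Q = 0 ↦ 1
P = 2/3, Q = 1/3 ↦ 1
P = 2/3, Q = 2/3 ↦ 1
P = 2/3, Q = 1 ↦ 1
P = 1, Q = 0 ↦ 1
P = 1, Q = 1/3 ↦ 1
P = 1, Q = 2/3 ↦ 1
P = 1, Q = 1 ↦ 1
Every assignment gives a value ≥ 1.

Yes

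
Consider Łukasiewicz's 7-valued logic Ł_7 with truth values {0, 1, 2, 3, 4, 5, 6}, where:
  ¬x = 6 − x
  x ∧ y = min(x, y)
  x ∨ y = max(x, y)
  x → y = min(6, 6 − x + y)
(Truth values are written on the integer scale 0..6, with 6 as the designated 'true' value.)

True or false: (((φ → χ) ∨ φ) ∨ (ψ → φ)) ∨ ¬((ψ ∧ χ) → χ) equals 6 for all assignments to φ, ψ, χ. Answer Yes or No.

Counterexample: take φ = 1, ψ = 2, χ = 0.
φ → χ = 1 → 0 = 5
(φ → χ) ∨ φ = 5 ∨ 1 = 5
ψ → φ = 2 → 1 = 5
((φ → χ) ∨ φ) ∨ (ψ → φ) = 5 ∨ 5 = 5
ψ ∧ χ = 2 ∧ 0 = 0
(ψ ∧ χ) → χ = 0 → 0 = 6
¬((ψ ∧ χ) → χ) = ¬6 = 0
(((φ → χ) ∨ φ) ∨ (ψ → φ)) ∨ ¬((ψ ∧ χ) → χ) = 5 ∨ 0 = 5
This gives 5 ≠ 6.

No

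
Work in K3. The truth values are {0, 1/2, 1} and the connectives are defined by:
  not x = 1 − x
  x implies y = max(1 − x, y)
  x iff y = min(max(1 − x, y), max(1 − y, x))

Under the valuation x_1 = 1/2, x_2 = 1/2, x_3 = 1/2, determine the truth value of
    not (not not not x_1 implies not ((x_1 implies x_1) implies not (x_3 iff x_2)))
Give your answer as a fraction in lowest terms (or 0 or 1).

not x_1 = not 1/2 = 1/2
not not x_1 = not 1/2 = 1/2
not not not x_1 = not 1/2 = 1/2
x_1 implies x_1 = 1/2 implies 1/2 = 1/2
x_3 iff x_2 = 1/2 iff 1/2 = 1/2
not (x_3 iff x_2) = not 1/2 = 1/2
(x_1 implies x_1) implies not (x_3 iff x_2) = 1/2 implies 1/2 = 1/2
not ((x_1 implies x_1) implies not (x_3 iff x_2)) = not 1/2 = 1/2
not not not x_1 implies not ((x_1 implies x_1) implies not (x_3 iff x_2)) = 1/2 implies 1/2 = 1/2
not (not not not x_1 implies not ((x_1 implies x_1) implies not (x_3 iff x_2))) = not 1/2 = 1/2

1/2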